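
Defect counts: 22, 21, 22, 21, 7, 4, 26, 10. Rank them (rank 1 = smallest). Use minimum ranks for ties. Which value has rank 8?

26

Sorted (ascending): 4, 7, 10, 21, 21, 22, 22, 26
The 2 values of 21 occupy positions 4–5 → each gets rank 4.
The 2 values of 22 occupy positions 6–7 → each gets rank 6.
Rank 8 → value 26.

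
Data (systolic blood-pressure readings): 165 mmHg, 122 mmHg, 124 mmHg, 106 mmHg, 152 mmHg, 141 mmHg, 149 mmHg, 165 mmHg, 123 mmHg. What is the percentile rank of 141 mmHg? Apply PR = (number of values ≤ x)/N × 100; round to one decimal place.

N = 9.
Strictly below 141: 4. Equal to 141: 1.
PR = 5/9 × 100 = 55.6

55.6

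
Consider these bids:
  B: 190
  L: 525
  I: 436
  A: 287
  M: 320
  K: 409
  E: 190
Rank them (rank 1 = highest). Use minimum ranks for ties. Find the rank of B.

6

Sorted (descending): 525, 436, 409, 320, 287, 190, 190
The 2 values of 190 occupy positions 6–7 → each gets rank 6.
B has value 190 → rank 6.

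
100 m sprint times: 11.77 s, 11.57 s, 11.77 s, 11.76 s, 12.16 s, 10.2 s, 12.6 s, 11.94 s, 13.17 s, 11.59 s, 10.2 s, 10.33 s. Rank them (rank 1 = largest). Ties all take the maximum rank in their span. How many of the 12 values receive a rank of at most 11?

10

Sorted (descending): 13.17, 12.6, 12.16, 11.94, 11.77, 11.77, 11.76, 11.59, 11.57, 10.33, 10.2, 10.2
The 2 values of 11.77 occupy positions 5–6 → each gets rank 6.
The 2 values of 10.2 occupy positions 11–12 → each gets rank 12.
Ranks ≤ 11: {1, 2, 3, 4, 6, 6, 7, 8, 9, 10} → 10 values.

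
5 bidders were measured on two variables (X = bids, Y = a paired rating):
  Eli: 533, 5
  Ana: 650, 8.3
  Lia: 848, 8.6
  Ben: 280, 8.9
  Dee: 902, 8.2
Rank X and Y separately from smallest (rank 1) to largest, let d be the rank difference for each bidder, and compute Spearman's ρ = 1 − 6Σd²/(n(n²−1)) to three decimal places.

Ranks of variable 1: 2, 3, 4, 1, 5
Ranks of variable 2: 1, 3, 4, 5, 2
d = r₁ − r₂: 1, 0, 0, -4, 3
d²: 1, 0, 0, 16, 9; Σd² = 26
ρ = 1 − 6·26/(5·24) = 1 − 156/120 = -0.300

-0.300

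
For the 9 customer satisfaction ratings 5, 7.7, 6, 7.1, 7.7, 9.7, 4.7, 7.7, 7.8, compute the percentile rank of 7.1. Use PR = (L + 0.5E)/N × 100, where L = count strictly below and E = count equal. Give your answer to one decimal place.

N = 9.
Strictly below 7.1: 3. Equal to 7.1: 1.
PR = (3 + 0.5·1)/9 × 100 = 38.9

38.9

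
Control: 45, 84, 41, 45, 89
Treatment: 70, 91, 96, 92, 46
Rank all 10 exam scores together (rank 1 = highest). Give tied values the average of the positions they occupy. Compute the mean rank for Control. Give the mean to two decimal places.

Sorted (descending): 96, 92, 91, 89, 84, 70, 46, 45, 45, 41
The 2 values of 45 occupy positions 8–9 → average rank (8+9)/2 = 8.5.
Control values → pooled ranks: 45→8.5, 84→5, 41→10, 45→8.5, 89→4
Mean rank = (8.5 + 5 + 10 + 8.5 + 4) / 5 = 7.20

7.20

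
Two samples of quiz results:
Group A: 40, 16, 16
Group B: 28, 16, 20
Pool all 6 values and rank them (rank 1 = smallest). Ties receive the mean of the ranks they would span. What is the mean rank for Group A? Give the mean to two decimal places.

Sorted (ascending): 16, 16, 16, 20, 28, 40
The 3 values of 16 occupy positions 1–3 → average rank 2.
Group A values → pooled ranks: 40→6, 16→2, 16→2
Mean rank = (6 + 2 + 2) / 3 = 3.33

3.33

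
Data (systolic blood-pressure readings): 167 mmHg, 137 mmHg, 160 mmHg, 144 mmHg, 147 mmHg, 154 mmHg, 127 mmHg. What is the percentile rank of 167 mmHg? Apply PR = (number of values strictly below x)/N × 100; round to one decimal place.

85.7

N = 7.
Strictly below 167: 6. Equal to 167: 1.
PR = 6/7 × 100 = 85.7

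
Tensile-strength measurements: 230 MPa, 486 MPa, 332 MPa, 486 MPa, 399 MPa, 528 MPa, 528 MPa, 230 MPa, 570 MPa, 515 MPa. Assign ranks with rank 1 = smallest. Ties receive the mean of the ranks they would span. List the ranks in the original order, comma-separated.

Sorted (ascending): 230, 230, 332, 399, 486, 486, 515, 528, 528, 570
The 2 values of 230 occupy positions 1–2 → average rank (1+2)/2 = 1.5.
The 2 values of 486 occupy positions 5–6 → average rank (5+6)/2 = 5.5.
The 2 values of 528 occupy positions 8–9 → average rank (8+9)/2 = 8.5.

1.5, 5.5, 3, 5.5, 4, 8.5, 8.5, 1.5, 10, 7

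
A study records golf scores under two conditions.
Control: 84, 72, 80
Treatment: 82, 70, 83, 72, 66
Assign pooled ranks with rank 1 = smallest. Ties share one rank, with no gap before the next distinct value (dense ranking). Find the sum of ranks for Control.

14

Sorted (ascending): 66, 70, 72, 72, 80, 82, 83, 84
The 2 values of 72 share dense rank 3.
Remaining distinct values take the next consecutive integers.
Control values → pooled ranks: 84→7, 72→3, 80→4
Rank sum = 7 + 3 + 4 = 14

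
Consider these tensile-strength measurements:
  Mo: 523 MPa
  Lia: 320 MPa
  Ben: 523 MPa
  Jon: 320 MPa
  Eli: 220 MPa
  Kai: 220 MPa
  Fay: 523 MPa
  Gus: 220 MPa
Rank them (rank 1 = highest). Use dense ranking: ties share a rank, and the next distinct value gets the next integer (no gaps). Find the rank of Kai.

3

Sorted (descending): 523, 523, 523, 320, 320, 220, 220, 220
The 3 values of 523 share dense rank 1.
The 2 values of 320 share dense rank 2.
The 3 values of 220 share dense rank 3.
Kai has value 220 MPa → rank 3.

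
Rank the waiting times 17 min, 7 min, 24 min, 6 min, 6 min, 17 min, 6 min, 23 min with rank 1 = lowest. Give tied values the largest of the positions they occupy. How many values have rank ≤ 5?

Sorted (ascending): 6, 6, 6, 7, 17, 17, 23, 24
The 3 values of 6 occupy positions 1–3 → each gets rank 3.
The 2 values of 17 occupy positions 5–6 → each gets rank 6.
Ranks ≤ 5: {3, 3, 3, 4} → 4 values.

4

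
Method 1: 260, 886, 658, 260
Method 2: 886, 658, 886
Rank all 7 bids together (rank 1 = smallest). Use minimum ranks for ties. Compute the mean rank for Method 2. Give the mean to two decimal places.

4.33

Sorted (ascending): 260, 260, 658, 658, 886, 886, 886
The 2 values of 260 occupy positions 1–2 → each gets rank 1.
The 2 values of 658 occupy positions 3–4 → each gets rank 3.
The 3 values of 886 occupy positions 5–7 → each gets rank 5.
Method 2 values → pooled ranks: 886→5, 658→3, 886→5
Mean rank = (5 + 3 + 5) / 3 = 4.33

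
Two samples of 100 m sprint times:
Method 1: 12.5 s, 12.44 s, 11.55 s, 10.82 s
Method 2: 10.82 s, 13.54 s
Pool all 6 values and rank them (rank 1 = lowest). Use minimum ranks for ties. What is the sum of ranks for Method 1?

13

Sorted (ascending): 10.82, 10.82, 11.55, 12.44, 12.5, 13.54
The 2 values of 10.82 occupy positions 1–2 → each gets rank 1.
Method 1 values → pooled ranks: 12.5→5, 12.44→4, 11.55→3, 10.82→1
Rank sum = 5 + 4 + 3 + 1 = 13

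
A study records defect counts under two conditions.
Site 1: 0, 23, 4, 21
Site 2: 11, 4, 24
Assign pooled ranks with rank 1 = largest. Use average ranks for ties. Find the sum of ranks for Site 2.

Sorted (descending): 24, 23, 21, 11, 4, 4, 0
The 2 values of 4 occupy positions 5–6 → average rank (5+6)/2 = 5.5.
Site 2 values → pooled ranks: 11→4, 4→5.5, 24→1
Rank sum = 4 + 5.5 + 1 = 10.5

10.5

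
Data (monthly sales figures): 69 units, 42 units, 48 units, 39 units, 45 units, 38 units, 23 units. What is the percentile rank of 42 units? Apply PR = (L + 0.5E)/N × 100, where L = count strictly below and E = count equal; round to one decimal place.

50.0

N = 7.
Strictly below 42: 3. Equal to 42: 1.
PR = (3 + 0.5·1)/7 × 100 = 50.0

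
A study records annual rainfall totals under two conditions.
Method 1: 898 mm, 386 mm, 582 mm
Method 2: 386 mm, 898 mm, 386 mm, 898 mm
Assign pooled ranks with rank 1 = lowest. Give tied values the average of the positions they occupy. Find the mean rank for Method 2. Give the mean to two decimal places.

4.00

Sorted (ascending): 386, 386, 386, 582, 898, 898, 898
The 3 values of 386 occupy positions 1–3 → average rank 2.
The 3 values of 898 occupy positions 5–7 → average rank 6.
Method 2 values → pooled ranks: 386→2, 898→6, 386→2, 898→6
Mean rank = (2 + 6 + 2 + 6) / 4 = 4.00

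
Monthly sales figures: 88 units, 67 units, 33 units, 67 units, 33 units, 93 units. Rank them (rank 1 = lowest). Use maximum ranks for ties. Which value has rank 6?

Sorted (ascending): 33, 33, 67, 67, 88, 93
The 2 values of 33 occupy positions 1–2 → each gets rank 2.
The 2 values of 67 occupy positions 3–4 → each gets rank 4.
Rank 6 → value 93.

93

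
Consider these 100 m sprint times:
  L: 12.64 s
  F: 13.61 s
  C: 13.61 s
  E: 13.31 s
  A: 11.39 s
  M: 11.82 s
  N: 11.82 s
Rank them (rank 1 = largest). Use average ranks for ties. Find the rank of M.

Sorted (descending): 13.61, 13.61, 13.31, 12.64, 11.82, 11.82, 11.39
The 2 values of 13.61 occupy positions 1–2 → average rank (1+2)/2 = 1.5.
The 2 values of 11.82 occupy positions 5–6 → average rank (5+6)/2 = 5.5.
M has value 11.82 s → rank 5.5.

5.5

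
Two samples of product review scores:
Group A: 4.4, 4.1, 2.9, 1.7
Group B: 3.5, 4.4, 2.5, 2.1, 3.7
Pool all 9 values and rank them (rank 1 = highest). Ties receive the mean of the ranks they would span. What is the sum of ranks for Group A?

Sorted (descending): 4.4, 4.4, 4.1, 3.7, 3.5, 2.9, 2.5, 2.1, 1.7
The 2 values of 4.4 occupy positions 1–2 → average rank (1+2)/2 = 1.5.
Group A values → pooled ranks: 4.4→1.5, 4.1→3, 2.9→6, 1.7→9
Rank sum = 1.5 + 3 + 6 + 9 = 19.5

19.5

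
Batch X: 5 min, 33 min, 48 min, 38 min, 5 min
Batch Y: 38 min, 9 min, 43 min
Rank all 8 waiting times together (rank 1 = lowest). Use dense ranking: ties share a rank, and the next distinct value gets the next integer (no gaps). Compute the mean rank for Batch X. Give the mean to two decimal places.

3.00

Sorted (ascending): 5, 5, 9, 33, 38, 38, 43, 48
The 2 values of 5 share dense rank 1.
The 2 values of 38 share dense rank 4.
Remaining distinct values take the next consecutive integers.
Batch X values → pooled ranks: 5→1, 33→3, 48→6, 38→4, 5→1
Mean rank = (1 + 3 + 6 + 4 + 1) / 5 = 3.00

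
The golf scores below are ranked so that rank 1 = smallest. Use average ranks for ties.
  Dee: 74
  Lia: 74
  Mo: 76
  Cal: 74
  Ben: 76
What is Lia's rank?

Sorted (ascending): 74, 74, 74, 76, 76
The 3 values of 74 occupy positions 1–3 → average rank 2.
The 2 values of 76 occupy positions 4–5 → average rank (4+5)/2 = 4.5.
Lia has value 74 → rank 2.

2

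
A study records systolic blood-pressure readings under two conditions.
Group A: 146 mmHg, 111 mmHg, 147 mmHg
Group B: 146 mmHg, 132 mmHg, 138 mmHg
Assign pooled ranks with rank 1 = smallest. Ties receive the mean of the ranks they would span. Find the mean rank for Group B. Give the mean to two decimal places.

Sorted (ascending): 111, 132, 138, 146, 146, 147
The 2 values of 146 occupy positions 4–5 → average rank (4+5)/2 = 4.5.
Group B values → pooled ranks: 146→4.5, 132→2, 138→3
Mean rank = (4.5 + 2 + 3) / 3 = 3.17

3.17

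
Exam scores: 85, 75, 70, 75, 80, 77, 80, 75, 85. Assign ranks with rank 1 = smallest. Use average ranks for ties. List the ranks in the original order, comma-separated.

Sorted (ascending): 70, 75, 75, 75, 77, 80, 80, 85, 85
The 3 values of 75 occupy positions 2–4 → average rank 3.
The 2 values of 80 occupy positions 6–7 → average rank (6+7)/2 = 6.5.
The 2 values of 85 occupy positions 8–9 → average rank (8+9)/2 = 8.5.

8.5, 3, 1, 3, 6.5, 5, 6.5, 3, 8.5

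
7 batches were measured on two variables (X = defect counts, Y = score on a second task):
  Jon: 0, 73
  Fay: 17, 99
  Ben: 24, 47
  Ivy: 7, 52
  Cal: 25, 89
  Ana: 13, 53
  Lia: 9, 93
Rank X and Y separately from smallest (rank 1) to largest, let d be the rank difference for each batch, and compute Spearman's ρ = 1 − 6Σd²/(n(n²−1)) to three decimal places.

Ranks of variable 1: 1, 5, 6, 2, 7, 4, 3
Ranks of variable 2: 4, 7, 1, 2, 5, 3, 6
d = r₁ − r₂: -3, -2, 5, 0, 2, 1, -3
d²: 9, 4, 25, 0, 4, 1, 9; Σd² = 52
ρ = 1 − 6·52/(7·48) = 1 − 312/336 = 0.071

0.071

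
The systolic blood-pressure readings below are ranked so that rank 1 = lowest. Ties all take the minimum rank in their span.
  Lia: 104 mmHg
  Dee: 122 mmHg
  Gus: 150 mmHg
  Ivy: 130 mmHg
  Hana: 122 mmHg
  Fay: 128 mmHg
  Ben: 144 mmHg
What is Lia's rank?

Sorted (ascending): 104, 122, 122, 128, 130, 144, 150
The 2 values of 122 occupy positions 2–3 → each gets rank 2.
Lia has value 104 mmHg → rank 1.

1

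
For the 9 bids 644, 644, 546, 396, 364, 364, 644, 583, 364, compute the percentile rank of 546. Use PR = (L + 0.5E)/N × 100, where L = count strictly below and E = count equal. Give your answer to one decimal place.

N = 9.
Strictly below 546: 4. Equal to 546: 1.
PR = (4 + 0.5·1)/9 × 100 = 50.0

50.0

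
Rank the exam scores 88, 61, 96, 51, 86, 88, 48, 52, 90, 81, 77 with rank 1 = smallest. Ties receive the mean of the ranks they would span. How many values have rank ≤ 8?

Sorted (ascending): 48, 51, 52, 61, 77, 81, 86, 88, 88, 90, 96
The 2 values of 88 occupy positions 8–9 → average rank (8+9)/2 = 8.5.
Ranks ≤ 8: {1, 2, 3, 4, 5, 6, 7} → 7 values.

7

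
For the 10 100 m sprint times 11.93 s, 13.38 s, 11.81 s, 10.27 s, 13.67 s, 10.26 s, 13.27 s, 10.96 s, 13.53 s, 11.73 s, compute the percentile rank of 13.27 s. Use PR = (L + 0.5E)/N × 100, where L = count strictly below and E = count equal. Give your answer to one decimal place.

N = 10.
Strictly below 13.27: 6. Equal to 13.27: 1.
PR = (6 + 0.5·1)/10 × 100 = 65.0

65.0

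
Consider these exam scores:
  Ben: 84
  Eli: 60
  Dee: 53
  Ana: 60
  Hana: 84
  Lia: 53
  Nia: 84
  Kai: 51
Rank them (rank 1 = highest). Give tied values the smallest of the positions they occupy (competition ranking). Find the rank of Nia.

Sorted (descending): 84, 84, 84, 60, 60, 53, 53, 51
The 3 values of 84 occupy positions 1–3 → each gets rank 1.
The 2 values of 60 occupy positions 4–5 → each gets rank 4.
The 2 values of 53 occupy positions 6–7 → each gets rank 6.
Nia has value 84 → rank 1.

1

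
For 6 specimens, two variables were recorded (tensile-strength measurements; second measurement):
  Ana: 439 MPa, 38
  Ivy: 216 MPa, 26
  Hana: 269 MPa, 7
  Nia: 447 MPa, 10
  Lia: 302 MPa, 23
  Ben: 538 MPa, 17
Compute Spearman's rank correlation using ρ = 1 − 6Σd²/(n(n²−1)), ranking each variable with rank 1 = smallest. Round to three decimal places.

-0.143

Ranks of variable 1: 4, 1, 2, 5, 3, 6
Ranks of variable 2: 6, 5, 1, 2, 4, 3
d = r₁ − r₂: -2, -4, 1, 3, -1, 3
d²: 4, 16, 1, 9, 1, 9; Σd² = 40
ρ = 1 − 6·40/(6·35) = 1 − 240/210 = -0.143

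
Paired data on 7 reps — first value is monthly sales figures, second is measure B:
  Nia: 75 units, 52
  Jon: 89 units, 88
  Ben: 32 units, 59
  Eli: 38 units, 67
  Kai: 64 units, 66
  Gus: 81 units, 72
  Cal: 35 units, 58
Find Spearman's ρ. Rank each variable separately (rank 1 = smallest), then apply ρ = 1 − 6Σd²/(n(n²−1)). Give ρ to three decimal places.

0.571

Ranks of variable 1: 5, 7, 1, 3, 4, 6, 2
Ranks of variable 2: 1, 7, 3, 5, 4, 6, 2
d = r₁ − r₂: 4, 0, -2, -2, 0, 0, 0
d²: 16, 0, 4, 4, 0, 0, 0; Σd² = 24
ρ = 1 − 6·24/(7·48) = 1 − 144/336 = 0.571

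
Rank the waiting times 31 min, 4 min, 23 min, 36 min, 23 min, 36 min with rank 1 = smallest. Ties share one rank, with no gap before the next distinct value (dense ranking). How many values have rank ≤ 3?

4

Sorted (ascending): 4, 23, 23, 31, 36, 36
The 2 values of 23 share dense rank 2.
The 2 values of 36 share dense rank 4.
Remaining distinct values take the next consecutive integers.
Ranks ≤ 3: {1, 2, 2, 3} → 4 values.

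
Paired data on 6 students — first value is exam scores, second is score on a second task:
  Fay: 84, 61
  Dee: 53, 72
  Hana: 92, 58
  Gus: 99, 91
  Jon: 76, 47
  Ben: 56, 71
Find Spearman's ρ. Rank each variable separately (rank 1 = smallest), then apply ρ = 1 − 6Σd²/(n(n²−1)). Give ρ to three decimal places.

Ranks of variable 1: 4, 1, 5, 6, 3, 2
Ranks of variable 2: 3, 5, 2, 6, 1, 4
d = r₁ − r₂: 1, -4, 3, 0, 2, -2
d²: 1, 16, 9, 0, 4, 4; Σd² = 34
ρ = 1 − 6·34/(6·35) = 1 − 204/210 = 0.029

0.029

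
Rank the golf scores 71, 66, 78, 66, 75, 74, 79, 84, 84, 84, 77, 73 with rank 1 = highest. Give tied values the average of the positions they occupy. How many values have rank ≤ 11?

Sorted (descending): 84, 84, 84, 79, 78, 77, 75, 74, 73, 71, 66, 66
The 3 values of 84 occupy positions 1–3 → average rank 2.
The 2 values of 66 occupy positions 11–12 → average rank (11+12)/2 = 11.5.
Ranks ≤ 11: {2, 2, 2, 4, 5, 6, 7, 8, 9, 10} → 10 values.

10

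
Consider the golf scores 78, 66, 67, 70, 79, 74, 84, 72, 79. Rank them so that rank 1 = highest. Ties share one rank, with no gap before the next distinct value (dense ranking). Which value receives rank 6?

70

Sorted (descending): 84, 79, 79, 78, 74, 72, 70, 67, 66
The 2 values of 79 share dense rank 2.
Remaining distinct values take the next consecutive integers.
Rank 6 → value 70.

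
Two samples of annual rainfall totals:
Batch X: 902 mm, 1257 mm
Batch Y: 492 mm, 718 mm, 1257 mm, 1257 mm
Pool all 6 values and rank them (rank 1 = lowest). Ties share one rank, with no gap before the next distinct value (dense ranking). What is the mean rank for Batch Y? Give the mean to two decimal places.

2.75

Sorted (ascending): 492, 718, 902, 1257, 1257, 1257
The 3 values of 1257 share dense rank 4.
Remaining distinct values take the next consecutive integers.
Batch Y values → pooled ranks: 492→1, 718→2, 1257→4, 1257→4
Mean rank = (1 + 2 + 4 + 4) / 4 = 2.75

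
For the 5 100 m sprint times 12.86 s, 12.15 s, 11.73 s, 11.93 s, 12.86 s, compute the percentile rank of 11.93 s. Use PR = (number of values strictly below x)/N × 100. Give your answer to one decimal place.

20.0

N = 5.
Strictly below 11.93: 1. Equal to 11.93: 1.
PR = 1/5 × 100 = 20.0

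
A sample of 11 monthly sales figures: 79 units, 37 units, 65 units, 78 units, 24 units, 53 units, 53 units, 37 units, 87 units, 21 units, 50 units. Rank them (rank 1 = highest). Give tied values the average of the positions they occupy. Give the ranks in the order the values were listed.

Sorted (descending): 87, 79, 78, 65, 53, 53, 50, 37, 37, 24, 21
The 2 values of 53 occupy positions 5–6 → average rank (5+6)/2 = 5.5.
The 2 values of 37 occupy positions 8–9 → average rank (8+9)/2 = 8.5.

2, 8.5, 4, 3, 10, 5.5, 5.5, 8.5, 1, 11, 7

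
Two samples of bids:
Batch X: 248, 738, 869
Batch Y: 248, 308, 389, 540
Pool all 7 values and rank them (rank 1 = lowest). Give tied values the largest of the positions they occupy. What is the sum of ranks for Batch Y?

14

Sorted (ascending): 248, 248, 308, 389, 540, 738, 869
The 2 values of 248 occupy positions 1–2 → each gets rank 2.
Batch Y values → pooled ranks: 248→2, 308→3, 389→4, 540→5
Rank sum = 2 + 3 + 4 + 5 = 14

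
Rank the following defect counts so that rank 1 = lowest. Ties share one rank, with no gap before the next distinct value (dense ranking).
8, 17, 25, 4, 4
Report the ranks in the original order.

Sorted (ascending): 4, 4, 8, 17, 25
The 2 values of 4 share dense rank 1.
Remaining distinct values take the next consecutive integers.

2, 3, 4, 1, 1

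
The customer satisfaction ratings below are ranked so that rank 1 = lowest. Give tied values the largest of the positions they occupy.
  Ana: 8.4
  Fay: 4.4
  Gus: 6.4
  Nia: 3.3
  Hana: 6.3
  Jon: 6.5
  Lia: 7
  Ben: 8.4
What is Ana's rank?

8

Sorted (ascending): 3.3, 4.4, 6.3, 6.4, 6.5, 7, 8.4, 8.4
The 2 values of 8.4 occupy positions 7–8 → each gets rank 8.
Ana has value 8.4 → rank 8.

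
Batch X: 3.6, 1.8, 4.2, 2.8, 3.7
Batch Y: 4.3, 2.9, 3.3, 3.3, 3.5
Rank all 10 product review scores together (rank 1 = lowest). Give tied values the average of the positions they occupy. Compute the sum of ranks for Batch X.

27

Sorted (ascending): 1.8, 2.8, 2.9, 3.3, 3.3, 3.5, 3.6, 3.7, 4.2, 4.3
The 2 values of 3.3 occupy positions 4–5 → average rank (4+5)/2 = 4.5.
Batch X values → pooled ranks: 3.6→7, 1.8→1, 4.2→9, 2.8→2, 3.7→8
Rank sum = 7 + 1 + 9 + 2 + 8 = 27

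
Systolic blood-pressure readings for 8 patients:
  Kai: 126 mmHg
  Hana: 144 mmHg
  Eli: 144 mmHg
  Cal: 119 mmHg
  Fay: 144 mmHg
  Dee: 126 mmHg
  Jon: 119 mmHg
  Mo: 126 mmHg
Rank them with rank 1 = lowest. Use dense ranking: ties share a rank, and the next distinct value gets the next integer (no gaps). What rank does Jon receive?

1

Sorted (ascending): 119, 119, 126, 126, 126, 144, 144, 144
The 2 values of 119 share dense rank 1.
The 3 values of 126 share dense rank 2.
The 3 values of 144 share dense rank 3.
Jon has value 119 mmHg → rank 1.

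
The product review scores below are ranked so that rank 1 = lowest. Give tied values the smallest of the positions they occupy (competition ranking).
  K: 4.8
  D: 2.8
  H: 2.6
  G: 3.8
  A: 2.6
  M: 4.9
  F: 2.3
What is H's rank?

2

Sorted (ascending): 2.3, 2.6, 2.6, 2.8, 3.8, 4.8, 4.9
The 2 values of 2.6 occupy positions 2–3 → each gets rank 2.
H has value 2.6 → rank 2.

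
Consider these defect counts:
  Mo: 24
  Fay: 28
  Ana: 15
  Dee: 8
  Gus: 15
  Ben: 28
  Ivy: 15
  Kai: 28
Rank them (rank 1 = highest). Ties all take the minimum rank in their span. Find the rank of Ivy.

5

Sorted (descending): 28, 28, 28, 24, 15, 15, 15, 8
The 3 values of 28 occupy positions 1–3 → each gets rank 1.
The 3 values of 15 occupy positions 5–7 → each gets rank 5.
Ivy has value 15 → rank 5.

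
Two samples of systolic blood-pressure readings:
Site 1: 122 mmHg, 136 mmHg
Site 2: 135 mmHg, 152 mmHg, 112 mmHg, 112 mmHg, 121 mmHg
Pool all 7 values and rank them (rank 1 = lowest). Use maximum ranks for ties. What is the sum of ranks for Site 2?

19

Sorted (ascending): 112, 112, 121, 122, 135, 136, 152
The 2 values of 112 occupy positions 1–2 → each gets rank 2.
Site 2 values → pooled ranks: 135→5, 152→7, 112→2, 112→2, 121→3
Rank sum = 5 + 7 + 2 + 2 + 3 = 19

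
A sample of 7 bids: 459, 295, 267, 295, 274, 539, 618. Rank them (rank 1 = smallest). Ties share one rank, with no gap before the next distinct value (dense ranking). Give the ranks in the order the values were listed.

Sorted (ascending): 267, 274, 295, 295, 459, 539, 618
The 2 values of 295 share dense rank 3.
Remaining distinct values take the next consecutive integers.

4, 3, 1, 3, 2, 5, 6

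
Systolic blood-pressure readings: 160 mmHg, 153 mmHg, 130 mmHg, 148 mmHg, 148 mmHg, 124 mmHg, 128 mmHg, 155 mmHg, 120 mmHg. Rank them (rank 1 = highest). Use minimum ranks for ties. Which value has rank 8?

Sorted (descending): 160, 155, 153, 148, 148, 130, 128, 124, 120
The 2 values of 148 occupy positions 4–5 → each gets rank 4.
Rank 8 → value 124.

124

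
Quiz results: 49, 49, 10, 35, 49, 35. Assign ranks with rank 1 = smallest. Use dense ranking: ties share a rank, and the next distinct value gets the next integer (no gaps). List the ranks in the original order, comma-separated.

3, 3, 1, 2, 3, 2

Sorted (ascending): 10, 35, 35, 49, 49, 49
The 2 values of 35 share dense rank 2.
The 3 values of 49 share dense rank 3.
Remaining distinct values take the next consecutive integers.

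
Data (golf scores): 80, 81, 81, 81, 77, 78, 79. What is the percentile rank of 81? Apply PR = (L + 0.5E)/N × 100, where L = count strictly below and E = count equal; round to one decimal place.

N = 7.
Strictly below 81: 4. Equal to 81: 3.
PR = (4 + 0.5·3)/7 × 100 = 78.6

78.6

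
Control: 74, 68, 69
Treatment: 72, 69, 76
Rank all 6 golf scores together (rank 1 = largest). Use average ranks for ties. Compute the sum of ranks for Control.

Sorted (descending): 76, 74, 72, 69, 69, 68
The 2 values of 69 occupy positions 4–5 → average rank (4+5)/2 = 4.5.
Control values → pooled ranks: 74→2, 68→6, 69→4.5
Rank sum = 2 + 6 + 4.5 = 12.5

12.5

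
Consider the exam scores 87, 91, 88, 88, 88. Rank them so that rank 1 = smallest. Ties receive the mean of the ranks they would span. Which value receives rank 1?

87

Sorted (ascending): 87, 88, 88, 88, 91
The 3 values of 88 occupy positions 2–4 → average rank 3.
Rank 1 → value 87.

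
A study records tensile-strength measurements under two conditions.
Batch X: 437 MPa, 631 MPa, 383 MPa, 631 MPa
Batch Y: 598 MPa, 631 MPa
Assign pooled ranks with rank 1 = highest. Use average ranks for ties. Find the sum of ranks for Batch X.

15

Sorted (descending): 631, 631, 631, 598, 437, 383
The 3 values of 631 occupy positions 1–3 → average rank 2.
Batch X values → pooled ranks: 437→5, 631→2, 383→6, 631→2
Rank sum = 5 + 2 + 6 + 2 = 15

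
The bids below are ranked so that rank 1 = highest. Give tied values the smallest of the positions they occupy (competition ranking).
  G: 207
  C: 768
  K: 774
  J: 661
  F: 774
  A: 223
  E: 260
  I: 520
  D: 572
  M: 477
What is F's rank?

1

Sorted (descending): 774, 774, 768, 661, 572, 520, 477, 260, 223, 207
The 2 values of 774 occupy positions 1–2 → each gets rank 1.
F has value 774 → rank 1.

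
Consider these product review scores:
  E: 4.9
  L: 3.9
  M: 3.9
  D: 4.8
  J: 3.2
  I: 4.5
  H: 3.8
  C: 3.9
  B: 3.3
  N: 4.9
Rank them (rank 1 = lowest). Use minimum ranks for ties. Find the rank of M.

Sorted (ascending): 3.2, 3.3, 3.8, 3.9, 3.9, 3.9, 4.5, 4.8, 4.9, 4.9
The 3 values of 3.9 occupy positions 4–6 → each gets rank 4.
The 2 values of 4.9 occupy positions 9–10 → each gets rank 9.
M has value 3.9 → rank 4.

4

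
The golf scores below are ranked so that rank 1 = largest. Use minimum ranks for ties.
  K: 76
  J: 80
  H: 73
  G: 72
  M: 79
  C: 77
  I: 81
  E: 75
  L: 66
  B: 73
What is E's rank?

6

Sorted (descending): 81, 80, 79, 77, 76, 75, 73, 73, 72, 66
The 2 values of 73 occupy positions 7–8 → each gets rank 7.
E has value 75 → rank 6.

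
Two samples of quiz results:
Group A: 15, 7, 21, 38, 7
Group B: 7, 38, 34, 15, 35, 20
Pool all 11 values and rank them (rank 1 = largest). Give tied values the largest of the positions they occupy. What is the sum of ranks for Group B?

34

Sorted (descending): 38, 38, 35, 34, 21, 20, 15, 15, 7, 7, 7
The 2 values of 38 occupy positions 1–2 → each gets rank 2.
The 2 values of 15 occupy positions 7–8 → each gets rank 8.
The 3 values of 7 occupy positions 9–11 → each gets rank 11.
Group B values → pooled ranks: 7→11, 38→2, 34→4, 15→8, 35→3, 20→6
Rank sum = 11 + 2 + 4 + 8 + 3 + 6 = 34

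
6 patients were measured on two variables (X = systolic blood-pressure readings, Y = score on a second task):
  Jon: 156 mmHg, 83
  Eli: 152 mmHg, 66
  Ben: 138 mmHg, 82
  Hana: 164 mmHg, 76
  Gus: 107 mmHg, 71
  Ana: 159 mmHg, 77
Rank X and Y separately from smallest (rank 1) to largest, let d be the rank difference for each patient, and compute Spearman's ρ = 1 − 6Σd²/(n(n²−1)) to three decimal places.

Ranks of variable 1: 4, 3, 2, 6, 1, 5
Ranks of variable 2: 6, 1, 5, 3, 2, 4
d = r₁ − r₂: -2, 2, -3, 3, -1, 1
d²: 4, 4, 9, 9, 1, 1; Σd² = 28
ρ = 1 − 6·28/(6·35) = 1 − 168/210 = 0.200

0.200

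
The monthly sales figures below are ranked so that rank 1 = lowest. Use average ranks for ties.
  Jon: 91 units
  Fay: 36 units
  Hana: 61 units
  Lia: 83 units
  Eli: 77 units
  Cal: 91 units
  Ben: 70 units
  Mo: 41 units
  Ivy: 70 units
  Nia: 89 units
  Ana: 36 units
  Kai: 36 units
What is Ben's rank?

6.5

Sorted (ascending): 36, 36, 36, 41, 61, 70, 70, 77, 83, 89, 91, 91
The 3 values of 36 occupy positions 1–3 → average rank 2.
The 2 values of 70 occupy positions 6–7 → average rank (6+7)/2 = 6.5.
The 2 values of 91 occupy positions 11–12 → average rank (11+12)/2 = 11.5.
Ben has value 70 units → rank 6.5.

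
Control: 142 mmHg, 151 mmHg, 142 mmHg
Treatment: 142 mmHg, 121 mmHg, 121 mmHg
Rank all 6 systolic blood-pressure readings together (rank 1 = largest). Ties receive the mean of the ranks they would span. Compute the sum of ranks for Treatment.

14

Sorted (descending): 151, 142, 142, 142, 121, 121
The 3 values of 142 occupy positions 2–4 → average rank 3.
The 2 values of 121 occupy positions 5–6 → average rank (5+6)/2 = 5.5.
Treatment values → pooled ranks: 142→3, 121→5.5, 121→5.5
Rank sum = 3 + 5.5 + 5.5 = 14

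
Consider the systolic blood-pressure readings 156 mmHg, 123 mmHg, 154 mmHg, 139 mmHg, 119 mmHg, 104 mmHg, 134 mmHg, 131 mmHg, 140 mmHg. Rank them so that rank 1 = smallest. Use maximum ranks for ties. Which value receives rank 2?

119

Sorted (ascending): 104, 119, 123, 131, 134, 139, 140, 154, 156
No ties — each value takes its position as its rank.
Rank 2 → value 119.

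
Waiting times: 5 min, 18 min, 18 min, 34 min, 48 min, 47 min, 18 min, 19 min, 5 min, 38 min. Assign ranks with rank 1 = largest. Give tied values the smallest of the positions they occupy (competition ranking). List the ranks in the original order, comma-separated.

Sorted (descending): 48, 47, 38, 34, 19, 18, 18, 18, 5, 5
The 3 values of 18 occupy positions 6–8 → each gets rank 6.
The 2 values of 5 occupy positions 9–10 → each gets rank 9.

9, 6, 6, 4, 1, 2, 6, 5, 9, 3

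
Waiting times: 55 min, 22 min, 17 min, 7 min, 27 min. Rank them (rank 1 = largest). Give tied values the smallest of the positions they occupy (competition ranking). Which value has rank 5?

7

Sorted (descending): 55, 27, 22, 17, 7
No ties — each value takes its position as its rank.
Rank 5 → value 7.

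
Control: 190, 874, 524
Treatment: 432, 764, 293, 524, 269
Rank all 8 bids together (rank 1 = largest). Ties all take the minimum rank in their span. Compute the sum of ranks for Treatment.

Sorted (descending): 874, 764, 524, 524, 432, 293, 269, 190
The 2 values of 524 occupy positions 3–4 → each gets rank 3.
Treatment values → pooled ranks: 432→5, 764→2, 293→6, 524→3, 269→7
Rank sum = 5 + 2 + 6 + 3 + 7 = 23

23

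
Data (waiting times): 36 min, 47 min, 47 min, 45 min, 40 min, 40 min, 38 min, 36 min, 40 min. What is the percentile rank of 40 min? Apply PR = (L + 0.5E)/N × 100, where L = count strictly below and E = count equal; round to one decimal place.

50.0

N = 9.
Strictly below 40: 3. Equal to 40: 3.
PR = (3 + 0.5·3)/9 × 100 = 50.0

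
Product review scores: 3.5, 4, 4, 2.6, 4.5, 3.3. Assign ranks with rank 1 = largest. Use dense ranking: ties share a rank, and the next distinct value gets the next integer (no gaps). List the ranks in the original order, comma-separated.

Sorted (descending): 4.5, 4, 4, 3.5, 3.3, 2.6
The 2 values of 4 share dense rank 2.
Remaining distinct values take the next consecutive integers.

3, 2, 2, 5, 1, 4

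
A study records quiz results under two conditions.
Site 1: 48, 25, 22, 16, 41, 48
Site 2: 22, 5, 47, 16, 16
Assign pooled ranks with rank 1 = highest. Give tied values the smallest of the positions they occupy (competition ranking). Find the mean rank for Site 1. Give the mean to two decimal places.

4.17

Sorted (descending): 48, 48, 47, 41, 25, 22, 22, 16, 16, 16, 5
The 2 values of 48 occupy positions 1–2 → each gets rank 1.
The 2 values of 22 occupy positions 6–7 → each gets rank 6.
The 3 values of 16 occupy positions 8–10 → each gets rank 8.
Site 1 values → pooled ranks: 48→1, 25→5, 22→6, 16→8, 41→4, 48→1
Mean rank = (1 + 5 + 6 + 8 + 4 + 1) / 6 = 4.17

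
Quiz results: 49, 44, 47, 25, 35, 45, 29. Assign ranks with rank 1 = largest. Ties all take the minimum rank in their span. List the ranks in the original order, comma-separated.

1, 4, 2, 7, 5, 3, 6

Sorted (descending): 49, 47, 45, 44, 35, 29, 25
No ties — each value takes its position as its rank.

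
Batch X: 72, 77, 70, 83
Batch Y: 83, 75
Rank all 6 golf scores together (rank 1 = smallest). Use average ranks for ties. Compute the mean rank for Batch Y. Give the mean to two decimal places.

Sorted (ascending): 70, 72, 75, 77, 83, 83
The 2 values of 83 occupy positions 5–6 → average rank (5+6)/2 = 5.5.
Batch Y values → pooled ranks: 83→5.5, 75→3
Mean rank = (5.5 + 3) / 2 = 4.25

4.25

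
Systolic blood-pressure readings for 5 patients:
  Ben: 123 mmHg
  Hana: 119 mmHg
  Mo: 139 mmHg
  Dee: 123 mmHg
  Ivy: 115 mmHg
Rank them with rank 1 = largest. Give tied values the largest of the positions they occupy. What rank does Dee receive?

3

Sorted (descending): 139, 123, 123, 119, 115
The 2 values of 123 occupy positions 2–3 → each gets rank 3.
Dee has value 123 mmHg → rank 3.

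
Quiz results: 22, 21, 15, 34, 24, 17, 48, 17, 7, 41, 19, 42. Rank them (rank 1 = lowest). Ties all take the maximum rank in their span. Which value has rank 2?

15

Sorted (ascending): 7, 15, 17, 17, 19, 21, 22, 24, 34, 41, 42, 48
The 2 values of 17 occupy positions 3–4 → each gets rank 4.
Rank 2 → value 15.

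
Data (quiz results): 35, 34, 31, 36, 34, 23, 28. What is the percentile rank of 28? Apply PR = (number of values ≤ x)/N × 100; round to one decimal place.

28.6

N = 7.
Strictly below 28: 1. Equal to 28: 1.
PR = 2/7 × 100 = 28.6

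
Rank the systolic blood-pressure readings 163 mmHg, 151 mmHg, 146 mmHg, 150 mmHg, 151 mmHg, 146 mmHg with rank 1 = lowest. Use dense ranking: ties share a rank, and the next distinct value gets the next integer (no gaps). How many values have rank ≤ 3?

5

Sorted (ascending): 146, 146, 150, 151, 151, 163
The 2 values of 146 share dense rank 1.
The 2 values of 151 share dense rank 3.
Remaining distinct values take the next consecutive integers.
Ranks ≤ 3: {1, 1, 2, 3, 3} → 5 values.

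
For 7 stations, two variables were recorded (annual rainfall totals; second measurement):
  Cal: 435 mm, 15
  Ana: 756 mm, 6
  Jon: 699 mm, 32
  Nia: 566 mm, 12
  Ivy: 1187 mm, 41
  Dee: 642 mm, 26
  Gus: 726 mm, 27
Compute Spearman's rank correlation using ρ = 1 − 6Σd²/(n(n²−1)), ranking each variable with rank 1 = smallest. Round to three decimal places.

Ranks of variable 1: 1, 6, 4, 2, 7, 3, 5
Ranks of variable 2: 3, 1, 6, 2, 7, 4, 5
d = r₁ − r₂: -2, 5, -2, 0, 0, -1, 0
d²: 4, 25, 4, 0, 0, 1, 0; Σd² = 34
ρ = 1 − 6·34/(7·48) = 1 − 204/336 = 0.393

0.393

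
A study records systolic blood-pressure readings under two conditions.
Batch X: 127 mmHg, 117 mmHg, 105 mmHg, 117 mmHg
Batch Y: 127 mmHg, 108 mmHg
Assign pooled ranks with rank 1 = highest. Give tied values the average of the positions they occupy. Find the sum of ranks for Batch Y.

Sorted (descending): 127, 127, 117, 117, 108, 105
The 2 values of 127 occupy positions 1–2 → average rank (1+2)/2 = 1.5.
The 2 values of 117 occupy positions 3–4 → average rank (3+4)/2 = 3.5.
Batch Y values → pooled ranks: 127→1.5, 108→5
Rank sum = 1.5 + 5 = 6.5

6.5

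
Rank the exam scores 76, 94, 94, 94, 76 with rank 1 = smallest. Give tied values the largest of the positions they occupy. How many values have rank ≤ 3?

Sorted (ascending): 76, 76, 94, 94, 94
The 2 values of 76 occupy positions 1–2 → each gets rank 2.
The 3 values of 94 occupy positions 3–5 → each gets rank 5.
Ranks ≤ 3: {2, 2} → 2 values.

2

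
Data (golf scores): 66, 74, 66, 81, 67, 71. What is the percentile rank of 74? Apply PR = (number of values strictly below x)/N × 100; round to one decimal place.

N = 6.
Strictly below 74: 4. Equal to 74: 1.
PR = 4/6 × 100 = 66.7

66.7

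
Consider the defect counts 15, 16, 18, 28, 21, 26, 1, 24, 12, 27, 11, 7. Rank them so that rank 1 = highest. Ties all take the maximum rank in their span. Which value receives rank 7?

Sorted (descending): 28, 27, 26, 24, 21, 18, 16, 15, 12, 11, 7, 1
No ties — each value takes its position as its rank.
Rank 7 → value 16.

16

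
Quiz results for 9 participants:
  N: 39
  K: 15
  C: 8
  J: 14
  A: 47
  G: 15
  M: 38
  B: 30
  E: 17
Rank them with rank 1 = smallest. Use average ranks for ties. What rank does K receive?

3.5

Sorted (ascending): 8, 14, 15, 15, 17, 30, 38, 39, 47
The 2 values of 15 occupy positions 3–4 → average rank (3+4)/2 = 3.5.
K has value 15 → rank 3.5.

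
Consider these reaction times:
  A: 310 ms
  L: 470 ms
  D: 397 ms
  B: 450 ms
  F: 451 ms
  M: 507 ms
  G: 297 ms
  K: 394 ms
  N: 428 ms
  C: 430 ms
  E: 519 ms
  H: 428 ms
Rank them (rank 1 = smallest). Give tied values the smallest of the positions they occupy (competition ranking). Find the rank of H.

5

Sorted (ascending): 297, 310, 394, 397, 428, 428, 430, 450, 451, 470, 507, 519
The 2 values of 428 occupy positions 5–6 → each gets rank 5.
H has value 428 ms → rank 5.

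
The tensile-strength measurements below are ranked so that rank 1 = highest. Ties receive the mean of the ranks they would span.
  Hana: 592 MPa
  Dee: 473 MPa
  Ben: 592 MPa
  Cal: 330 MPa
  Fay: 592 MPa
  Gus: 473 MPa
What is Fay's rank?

2

Sorted (descending): 592, 592, 592, 473, 473, 330
The 3 values of 592 occupy positions 1–3 → average rank 2.
The 2 values of 473 occupy positions 4–5 → average rank (4+5)/2 = 4.5.
Fay has value 592 MPa → rank 2.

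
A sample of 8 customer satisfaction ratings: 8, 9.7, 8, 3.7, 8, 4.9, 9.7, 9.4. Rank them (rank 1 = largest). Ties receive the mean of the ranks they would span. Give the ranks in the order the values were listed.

Sorted (descending): 9.7, 9.7, 9.4, 8, 8, 8, 4.9, 3.7
The 2 values of 9.7 occupy positions 1–2 → average rank (1+2)/2 = 1.5.
The 3 values of 8 occupy positions 4–6 → average rank 5.

5, 1.5, 5, 8, 5, 7, 1.5, 3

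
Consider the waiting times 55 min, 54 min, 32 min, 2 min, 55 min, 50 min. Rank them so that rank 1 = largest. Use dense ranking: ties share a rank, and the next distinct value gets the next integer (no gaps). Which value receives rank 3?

50

Sorted (descending): 55, 55, 54, 50, 32, 2
The 2 values of 55 share dense rank 1.
Remaining distinct values take the next consecutive integers.
Rank 3 → value 50.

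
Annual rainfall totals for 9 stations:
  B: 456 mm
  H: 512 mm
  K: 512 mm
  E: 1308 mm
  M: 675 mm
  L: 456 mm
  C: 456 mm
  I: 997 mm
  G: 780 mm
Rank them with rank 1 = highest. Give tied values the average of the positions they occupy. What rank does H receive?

5.5

Sorted (descending): 1308, 997, 780, 675, 512, 512, 456, 456, 456
The 2 values of 512 occupy positions 5–6 → average rank (5+6)/2 = 5.5.
The 3 values of 456 occupy positions 7–9 → average rank 8.
H has value 512 mm → rank 5.5.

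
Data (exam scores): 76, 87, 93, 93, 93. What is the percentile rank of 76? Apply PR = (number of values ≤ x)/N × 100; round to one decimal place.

N = 5.
Strictly below 76: 0. Equal to 76: 1.
PR = 1/5 × 100 = 20.0

20.0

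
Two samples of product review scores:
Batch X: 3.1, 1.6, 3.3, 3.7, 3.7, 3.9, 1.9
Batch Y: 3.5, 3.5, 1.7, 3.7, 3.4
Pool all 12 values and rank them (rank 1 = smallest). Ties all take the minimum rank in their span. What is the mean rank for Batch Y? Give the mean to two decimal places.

Sorted (ascending): 1.6, 1.7, 1.9, 3.1, 3.3, 3.4, 3.5, 3.5, 3.7, 3.7, 3.7, 3.9
The 2 values of 3.5 occupy positions 7–8 → each gets rank 7.
The 3 values of 3.7 occupy positions 9–11 → each gets rank 9.
Batch Y values → pooled ranks: 3.5→7, 3.5→7, 1.7→2, 3.7→9, 3.4→6
Mean rank = (7 + 7 + 2 + 9 + 6) / 5 = 6.20

6.20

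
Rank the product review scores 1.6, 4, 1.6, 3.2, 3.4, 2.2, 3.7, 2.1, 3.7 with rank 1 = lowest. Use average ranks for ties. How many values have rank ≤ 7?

6

Sorted (ascending): 1.6, 1.6, 2.1, 2.2, 3.2, 3.4, 3.7, 3.7, 4
The 2 values of 1.6 occupy positions 1–2 → average rank (1+2)/2 = 1.5.
The 2 values of 3.7 occupy positions 7–8 → average rank (7+8)/2 = 7.5.
Ranks ≤ 7: {1.5, 1.5, 3, 4, 5, 6} → 6 values.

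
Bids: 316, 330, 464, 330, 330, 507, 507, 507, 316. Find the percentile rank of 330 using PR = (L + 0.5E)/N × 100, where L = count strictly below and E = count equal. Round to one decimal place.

38.9

N = 9.
Strictly below 330: 2. Equal to 330: 3.
PR = (2 + 0.5·3)/9 × 100 = 38.9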